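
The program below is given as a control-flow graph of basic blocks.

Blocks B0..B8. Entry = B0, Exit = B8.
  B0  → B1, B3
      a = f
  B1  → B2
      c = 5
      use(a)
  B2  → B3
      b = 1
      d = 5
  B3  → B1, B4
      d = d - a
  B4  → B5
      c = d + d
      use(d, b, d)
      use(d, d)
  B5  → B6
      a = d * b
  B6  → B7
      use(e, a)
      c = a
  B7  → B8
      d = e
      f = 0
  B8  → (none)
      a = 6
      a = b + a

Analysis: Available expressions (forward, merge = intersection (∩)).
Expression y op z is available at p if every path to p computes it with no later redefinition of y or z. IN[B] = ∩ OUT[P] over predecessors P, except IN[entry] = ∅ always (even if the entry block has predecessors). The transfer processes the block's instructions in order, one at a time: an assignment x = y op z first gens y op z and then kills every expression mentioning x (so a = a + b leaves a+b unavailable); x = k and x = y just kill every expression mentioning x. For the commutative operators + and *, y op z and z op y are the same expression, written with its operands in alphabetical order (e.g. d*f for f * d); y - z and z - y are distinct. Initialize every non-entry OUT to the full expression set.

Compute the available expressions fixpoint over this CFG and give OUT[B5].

Per-block solution:
  B0:  IN={}  OUT={}
  B1:  IN={}  OUT={}
  B2:  IN={}  OUT={}
  B3:  IN={}  OUT={}
  B4:  IN={}  OUT={d+d}
  B5:  IN={d+d}  OUT={b*d, d+d}
  B6:  IN={b*d, d+d}  OUT={b*d, d+d}
  B7:  IN={b*d, d+d}  OUT={}
  B8:  IN={}  OUT={}

Merge at B5: IN[B5] = OUT[B4] = {d+d}
Applying B5's transfer function to that IN value gives OUT[B5] (row B5 above).

Answer: {b*d, d+d}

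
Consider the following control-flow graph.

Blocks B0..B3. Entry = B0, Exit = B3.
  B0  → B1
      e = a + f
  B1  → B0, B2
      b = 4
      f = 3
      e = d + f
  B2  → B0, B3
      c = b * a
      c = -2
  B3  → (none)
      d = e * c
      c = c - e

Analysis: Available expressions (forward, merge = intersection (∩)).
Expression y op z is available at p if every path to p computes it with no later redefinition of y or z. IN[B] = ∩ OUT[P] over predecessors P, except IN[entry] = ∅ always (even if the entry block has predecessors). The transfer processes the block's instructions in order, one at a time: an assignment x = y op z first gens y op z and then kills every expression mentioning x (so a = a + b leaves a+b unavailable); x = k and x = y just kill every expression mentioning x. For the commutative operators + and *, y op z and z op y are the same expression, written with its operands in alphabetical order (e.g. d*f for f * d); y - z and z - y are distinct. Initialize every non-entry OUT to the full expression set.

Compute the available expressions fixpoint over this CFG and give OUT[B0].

Answer: {a+f}

Derivation:
Converged values:
  B0:   IN={}   OUT={a+f}
  B1:   IN={a+f}   OUT={d+f}
  B2:   IN={d+f}   OUT={a*b, d+f}
  B3:   IN={a*b, d+f}   OUT={a*b}

Merge at B0 (entry node, so the boundary value {} is joined with the incoming edge(s)): IN[B0] = {} ∩ OUT[B1] ∩ OUT[B2] = {}
Applying B0's transfer function to that IN value gives OUT[B0] (row B0 above).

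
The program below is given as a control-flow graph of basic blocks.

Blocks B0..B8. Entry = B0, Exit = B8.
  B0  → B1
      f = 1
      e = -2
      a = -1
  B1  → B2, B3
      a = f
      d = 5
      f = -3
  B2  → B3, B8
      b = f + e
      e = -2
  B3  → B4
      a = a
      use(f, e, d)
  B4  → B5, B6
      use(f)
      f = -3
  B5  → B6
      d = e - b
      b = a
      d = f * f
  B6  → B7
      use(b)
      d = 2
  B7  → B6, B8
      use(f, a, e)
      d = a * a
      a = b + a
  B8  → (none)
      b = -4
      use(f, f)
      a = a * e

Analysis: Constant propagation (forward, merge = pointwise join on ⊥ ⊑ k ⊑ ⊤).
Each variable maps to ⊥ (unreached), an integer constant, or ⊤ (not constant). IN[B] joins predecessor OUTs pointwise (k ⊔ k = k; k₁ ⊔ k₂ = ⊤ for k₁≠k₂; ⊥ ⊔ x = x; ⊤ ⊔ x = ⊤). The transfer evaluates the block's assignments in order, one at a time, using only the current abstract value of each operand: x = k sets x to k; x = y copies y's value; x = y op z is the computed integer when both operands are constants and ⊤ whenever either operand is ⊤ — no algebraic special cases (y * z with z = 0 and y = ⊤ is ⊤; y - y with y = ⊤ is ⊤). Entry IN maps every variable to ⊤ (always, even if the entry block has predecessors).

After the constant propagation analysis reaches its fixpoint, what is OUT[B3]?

Fixpoint table:
  B0:   IN=(all ⊤)   OUT={a:-1, e:-2, f:1; rest ⊤}
  B1:   IN={a:-1, e:-2, f:1; rest ⊤}   OUT={a:1, d:5, e:-2, f:-3; rest ⊤}
  B2:   IN={a:1, d:5, e:-2, f:-3; rest ⊤}   OUT={a:1, b:-5, d:5, e:-2, f:-3; rest ⊤}
  B3:   IN={a:1, d:5, e:-2, f:-3; rest ⊤}   OUT={a:1, d:5, e:-2, f:-3; rest ⊤}
  B4:   IN={a:1, d:5, e:-2, f:-3; rest ⊤}   OUT={a:1, d:5, e:-2, f:-3; rest ⊤}
  B5:   IN={a:1, d:5, e:-2, f:-3; rest ⊤}   OUT={a:1, b:1, d:9, e:-2, f:-3; rest ⊤}
  B6:   IN={e:-2, f:-3; rest ⊤}   OUT={d:2, e:-2, f:-3; rest ⊤}
  B7:   IN={d:2, e:-2, f:-3; rest ⊤}   OUT={e:-2, f:-3; rest ⊤}
  B8:   IN={e:-2, f:-3; rest ⊤}   OUT={b:-4, e:-2, f:-3; rest ⊤}

Merge at B3: IN[B3] = OUT[B1] ⊔ OUT[B2] = {a: 1, b: ⊤, c: ⊤, d: 5, e: -2, f: -3}
Applying B3's transfer function to that IN value gives OUT[B3] (row B3 above).

Answer: {a: 1, b: ⊤, c: ⊤, d: 5, e: -2, f: -3}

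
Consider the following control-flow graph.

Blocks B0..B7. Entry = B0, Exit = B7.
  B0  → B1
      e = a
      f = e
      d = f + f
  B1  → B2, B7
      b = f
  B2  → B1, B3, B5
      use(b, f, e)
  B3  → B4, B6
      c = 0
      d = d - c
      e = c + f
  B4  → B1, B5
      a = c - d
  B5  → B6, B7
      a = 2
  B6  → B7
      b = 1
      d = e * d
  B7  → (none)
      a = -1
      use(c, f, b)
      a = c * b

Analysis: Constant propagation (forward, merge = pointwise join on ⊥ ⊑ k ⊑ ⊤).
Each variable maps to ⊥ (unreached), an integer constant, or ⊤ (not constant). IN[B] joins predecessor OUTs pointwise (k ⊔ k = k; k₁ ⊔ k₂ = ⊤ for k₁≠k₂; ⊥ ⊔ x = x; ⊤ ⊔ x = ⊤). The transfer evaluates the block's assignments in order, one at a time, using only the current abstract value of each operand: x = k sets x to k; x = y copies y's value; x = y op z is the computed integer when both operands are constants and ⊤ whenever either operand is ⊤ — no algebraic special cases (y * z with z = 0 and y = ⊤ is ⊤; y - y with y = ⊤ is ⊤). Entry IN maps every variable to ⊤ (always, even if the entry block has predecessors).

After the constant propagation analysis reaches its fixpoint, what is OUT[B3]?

Converged values:
  B0:   IN=(all ⊤)   OUT=(all ⊤)
  B1:   IN=(all ⊤)   OUT=(all ⊤)
  B2:   IN=(all ⊤)   OUT=(all ⊤)
  B3:   IN=(all ⊤)   OUT={c:0; rest ⊤}
  B4:   IN={c:0; rest ⊤}   OUT={c:0; rest ⊤}
  B5:   IN=(all ⊤)   OUT={a:2; rest ⊤}
  B6:   IN=(all ⊤)   OUT={b:1; rest ⊤}
  B7:   IN=(all ⊤)   OUT=(all ⊤)

Merge at B3: IN[B3] = OUT[B2] = {a: ⊤, b: ⊤, c: ⊤, d: ⊤, e: ⊤, f: ⊤}
Applying B3's transfer function to that IN value gives OUT[B3] (row B3 above).

Answer: {a: ⊤, b: ⊤, c: 0, d: ⊤, e: ⊤, f: ⊤}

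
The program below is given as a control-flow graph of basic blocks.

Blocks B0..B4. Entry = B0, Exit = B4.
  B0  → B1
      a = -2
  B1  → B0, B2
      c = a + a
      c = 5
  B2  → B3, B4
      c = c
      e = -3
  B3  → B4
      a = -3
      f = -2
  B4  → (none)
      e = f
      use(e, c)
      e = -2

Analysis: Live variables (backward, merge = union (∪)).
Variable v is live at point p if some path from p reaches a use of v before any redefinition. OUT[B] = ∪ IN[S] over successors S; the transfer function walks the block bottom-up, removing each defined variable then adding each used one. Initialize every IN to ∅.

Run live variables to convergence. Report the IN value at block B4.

Per-block solution:
  B0: | IN={f} | OUT={a, f}
  B1: | IN={a, f} | OUT={c, f}
  B2: | IN={c, f} | OUT={c, f}
  B3: | IN={c} | OUT={c, f}
  B4: | IN={c, f} | OUT={}

B4 is the boundary node: OUT[B4] = {}
Applying B4's transfer function to that OUT value gives IN[B4] (row B4 above).

Answer: {c, f}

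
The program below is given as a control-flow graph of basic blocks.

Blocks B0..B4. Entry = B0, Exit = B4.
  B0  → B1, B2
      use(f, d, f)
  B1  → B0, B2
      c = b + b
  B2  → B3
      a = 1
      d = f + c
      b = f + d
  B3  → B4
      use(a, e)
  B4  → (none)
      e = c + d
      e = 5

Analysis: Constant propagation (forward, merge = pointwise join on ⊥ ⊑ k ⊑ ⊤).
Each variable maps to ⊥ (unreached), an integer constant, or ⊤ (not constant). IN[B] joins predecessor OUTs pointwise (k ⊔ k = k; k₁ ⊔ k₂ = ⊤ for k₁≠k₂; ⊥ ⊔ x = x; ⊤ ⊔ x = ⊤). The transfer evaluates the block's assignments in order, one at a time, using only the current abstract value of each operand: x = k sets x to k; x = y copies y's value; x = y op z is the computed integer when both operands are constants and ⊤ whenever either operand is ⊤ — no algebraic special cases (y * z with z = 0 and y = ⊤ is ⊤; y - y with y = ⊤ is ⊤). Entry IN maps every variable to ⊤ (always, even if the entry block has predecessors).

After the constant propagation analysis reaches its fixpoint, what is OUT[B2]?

Fixpoint table:
  B0: | IN=(all ⊤) | OUT=(all ⊤)
  B1: | IN=(all ⊤) | OUT=(all ⊤)
  B2: | IN=(all ⊤) | OUT={a:1; rest ⊤}
  B3: | IN={a:1; rest ⊤} | OUT={a:1; rest ⊤}
  B4: | IN={a:1; rest ⊤} | OUT={a:1, e:5; rest ⊤}

Merge at B2: IN[B2] = OUT[B0] ⊔ OUT[B1] = {a: ⊤, b: ⊤, c: ⊤, d: ⊤, e: ⊤, f: ⊤}
Applying B2's transfer function to that IN value gives OUT[B2] (row B2 above).

Answer: {a: 1, b: ⊤, c: ⊤, d: ⊤, e: ⊤, f: ⊤}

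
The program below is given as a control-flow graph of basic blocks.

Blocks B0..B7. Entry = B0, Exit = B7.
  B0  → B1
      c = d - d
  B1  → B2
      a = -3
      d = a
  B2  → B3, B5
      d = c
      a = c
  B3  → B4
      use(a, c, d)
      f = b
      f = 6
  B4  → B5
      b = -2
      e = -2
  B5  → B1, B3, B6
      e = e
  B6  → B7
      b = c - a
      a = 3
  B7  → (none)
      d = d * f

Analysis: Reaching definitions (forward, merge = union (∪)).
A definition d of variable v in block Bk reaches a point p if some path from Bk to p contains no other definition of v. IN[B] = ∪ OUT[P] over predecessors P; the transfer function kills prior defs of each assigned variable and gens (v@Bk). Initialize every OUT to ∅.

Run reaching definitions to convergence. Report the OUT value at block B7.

Answer: {a@B6, b@B6, c@B0, d@B7, e@B5, f@B3}

Derivation:
Converged values:
  B0: | IN={} | OUT={c@B0}
  B1: | IN={a@B2, b@B4, c@B0, d@B2, e@B5, f@B3} | OUT={a@B1, b@B4, c@B0, d@B1, e@B5, f@B3}
  B2: | IN={a@B1, b@B4, c@B0, d@B1, e@B5, f@B3} | OUT={a@B2, b@B4, c@B0, d@B2, e@B5, f@B3}
  B3: | IN={a@B2, b@B4, c@B0, d@B2, e@B5, f@B3} | OUT={a@B2, b@B4, c@B0, d@B2, e@B5, f@B3}
  B4: | IN={a@B2, b@B4, c@B0, d@B2, e@B5, f@B3} | OUT={a@B2, b@B4, c@B0, d@B2, e@B4, f@B3}
  B5: | IN={a@B2, b@B4, c@B0, d@B2, e@B4, e@B5, f@B3} | OUT={a@B2, b@B4, c@B0, d@B2, e@B5, f@B3}
  B6: | IN={a@B2, b@B4, c@B0, d@B2, e@B5, f@B3} | OUT={a@B6, b@B6, c@B0, d@B2, e@B5, f@B3}
  B7: | IN={a@B6, b@B6, c@B0, d@B2, e@B5, f@B3} | OUT={a@B6, b@B6, c@B0, d@B7, e@B5, f@B3}

Merge at B7: IN[B7] = OUT[B6] = {a@B6, b@B6, c@B0, d@B2, e@B5, f@B3}
Applying B7's transfer function to that IN value gives OUT[B7] (row B7 above).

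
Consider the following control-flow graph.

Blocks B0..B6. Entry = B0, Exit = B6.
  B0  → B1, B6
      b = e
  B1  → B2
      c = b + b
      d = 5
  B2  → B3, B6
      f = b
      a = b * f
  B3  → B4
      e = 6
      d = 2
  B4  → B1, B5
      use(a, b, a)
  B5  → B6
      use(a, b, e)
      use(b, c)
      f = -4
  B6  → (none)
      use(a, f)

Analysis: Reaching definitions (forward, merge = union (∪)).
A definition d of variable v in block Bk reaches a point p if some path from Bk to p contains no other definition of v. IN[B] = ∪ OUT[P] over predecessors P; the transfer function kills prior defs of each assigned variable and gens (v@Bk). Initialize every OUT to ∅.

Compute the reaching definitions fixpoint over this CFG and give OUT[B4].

Answer: {a@B2, b@B0, c@B1, d@B3, e@B3, f@B2}

Trace:
Fixpoint table:
  B0:  IN={}  OUT={b@B0}
  B1:  IN={a@B2, b@B0, c@B1, d@B3, e@B3, f@B2}  OUT={a@B2, b@B0, c@B1, d@B1, e@B3, f@B2}
  B2:  IN={a@B2, b@B0, c@B1, d@B1, e@B3, f@B2}  OUT={a@B2, b@B0, c@B1, d@B1, e@B3, f@B2}
  B3:  IN={a@B2, b@B0, c@B1, d@B1, e@B3, f@B2}  OUT={a@B2, b@B0, c@B1, d@B3, e@B3, f@B2}
  B4:  IN={a@B2, b@B0, c@B1, d@B3, e@B3, f@B2}  OUT={a@B2, b@B0, c@B1, d@B3, e@B3, f@B2}
  B5:  IN={a@B2, b@B0, c@B1, d@B3, e@B3, f@B2}  OUT={a@B2, b@B0, c@B1, d@B3, e@B3, f@B5}
  B6:  IN={a@B2, b@B0, c@B1, d@B1, d@B3, e@B3, f@B2, f@B5}  OUT={a@B2, b@B0, c@B1, d@B1, d@B3, e@B3, f@B2, f@B5}

Merge at B4: IN[B4] = OUT[B3] = {a@B2, b@B0, c@B1, d@B3, e@B3, f@B2}
Applying B4's transfer function to that IN value gives OUT[B4] (row B4 above).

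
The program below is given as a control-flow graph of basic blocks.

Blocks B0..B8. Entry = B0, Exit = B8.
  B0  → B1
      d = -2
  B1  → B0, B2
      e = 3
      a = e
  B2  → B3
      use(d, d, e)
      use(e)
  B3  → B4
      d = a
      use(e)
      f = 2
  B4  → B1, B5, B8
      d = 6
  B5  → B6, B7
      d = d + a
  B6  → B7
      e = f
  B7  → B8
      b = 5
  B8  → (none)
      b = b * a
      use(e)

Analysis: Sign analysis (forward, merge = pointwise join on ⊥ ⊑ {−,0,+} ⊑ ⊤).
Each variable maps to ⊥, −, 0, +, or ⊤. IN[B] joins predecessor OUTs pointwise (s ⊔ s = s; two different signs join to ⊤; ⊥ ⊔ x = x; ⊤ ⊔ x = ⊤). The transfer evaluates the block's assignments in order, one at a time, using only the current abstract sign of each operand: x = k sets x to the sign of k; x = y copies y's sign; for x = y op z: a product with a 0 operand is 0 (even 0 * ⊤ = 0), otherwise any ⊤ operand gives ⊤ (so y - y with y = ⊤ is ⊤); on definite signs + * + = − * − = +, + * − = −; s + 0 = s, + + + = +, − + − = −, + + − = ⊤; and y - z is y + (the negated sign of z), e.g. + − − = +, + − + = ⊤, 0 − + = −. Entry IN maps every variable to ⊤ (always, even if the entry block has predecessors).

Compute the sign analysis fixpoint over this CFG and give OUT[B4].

Per-block solution:
  B0:   IN=(all ⊤)   OUT={d:-; rest ⊤}
  B1:   IN=(all ⊤)   OUT={a:+, e:+; rest ⊤}
  B2:   IN={a:+, e:+; rest ⊤}   OUT={a:+, e:+; rest ⊤}
  B3:   IN={a:+, e:+; rest ⊤}   OUT={a:+, d:+, e:+, f:+; rest ⊤}
  B4:   IN={a:+, d:+, e:+, f:+; rest ⊤}   OUT={a:+, d:+, e:+, f:+; rest ⊤}
  B5:   IN={a:+, d:+, e:+, f:+; rest ⊤}   OUT={a:+, d:+, e:+, f:+; rest ⊤}
  B6:   IN={a:+, d:+, e:+, f:+; rest ⊤}   OUT={a:+, d:+, e:+, f:+; rest ⊤}
  B7:   IN={a:+, d:+, e:+, f:+; rest ⊤}   OUT={a:+, b:+, d:+, e:+, f:+; rest ⊤}
  B8:   IN={a:+, d:+, e:+, f:+; rest ⊤}   OUT={a:+, d:+, e:+, f:+; rest ⊤}

Merge at B4: IN[B4] = OUT[B3] = {a: +, b: ⊤, c: ⊤, d: +, e: +, f: +}
Applying B4's transfer function to that IN value gives OUT[B4] (row B4 above).

Answer: {a: +, b: ⊤, c: ⊤, d: +, e: +, f: +}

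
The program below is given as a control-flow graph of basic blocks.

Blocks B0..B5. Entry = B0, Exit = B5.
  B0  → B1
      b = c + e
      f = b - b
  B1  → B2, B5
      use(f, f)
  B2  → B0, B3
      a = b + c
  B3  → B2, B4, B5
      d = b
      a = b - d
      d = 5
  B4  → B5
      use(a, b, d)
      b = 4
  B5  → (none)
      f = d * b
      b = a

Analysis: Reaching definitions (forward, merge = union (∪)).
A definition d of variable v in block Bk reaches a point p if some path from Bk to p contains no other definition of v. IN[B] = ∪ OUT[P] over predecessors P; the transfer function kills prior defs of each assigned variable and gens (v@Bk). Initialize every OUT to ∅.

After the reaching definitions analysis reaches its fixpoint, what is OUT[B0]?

Per-block solution:
  B0: | IN={a@B2, b@B0, d@B3, f@B0} | OUT={a@B2, b@B0, d@B3, f@B0}
  B1: | IN={a@B2, b@B0, d@B3, f@B0} | OUT={a@B2, b@B0, d@B3, f@B0}
  B2: | IN={a@B2, a@B3, b@B0, d@B3, f@B0} | OUT={a@B2, b@B0, d@B3, f@B0}
  B3: | IN={a@B2, b@B0, d@B3, f@B0} | OUT={a@B3, b@B0, d@B3, f@B0}
  B4: | IN={a@B3, b@B0, d@B3, f@B0} | OUT={a@B3, b@B4, d@B3, f@B0}
  B5: | IN={a@B2, a@B3, b@B0, b@B4, d@B3, f@B0} | OUT={a@B2, a@B3, b@B5, d@B3, f@B5}

Merge at B0 (entry node, so the boundary value {} is joined with the incoming edge(s)): IN[B0] = {} ⊔ OUT[B2] = {a@B2, b@B0, d@B3, f@B0}
Applying B0's transfer function to that IN value gives OUT[B0] (row B0 above).

Answer: {a@B2, b@B0, d@B3, f@B0}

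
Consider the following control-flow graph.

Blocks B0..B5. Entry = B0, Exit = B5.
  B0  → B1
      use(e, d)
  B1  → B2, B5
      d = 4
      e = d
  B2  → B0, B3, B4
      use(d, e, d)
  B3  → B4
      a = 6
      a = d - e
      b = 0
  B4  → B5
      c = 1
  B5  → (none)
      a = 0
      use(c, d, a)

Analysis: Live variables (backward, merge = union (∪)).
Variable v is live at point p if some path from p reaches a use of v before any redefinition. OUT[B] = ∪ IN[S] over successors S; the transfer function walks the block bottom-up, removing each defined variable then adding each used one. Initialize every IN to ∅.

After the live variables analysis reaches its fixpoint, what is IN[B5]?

Converged values:
  B0: | IN={c, d, e} | OUT={c}
  B1: | IN={c} | OUT={c, d, e}
  B2: | IN={c, d, e} | OUT={c, d, e}
  B3: | IN={d, e} | OUT={d}
  B4: | IN={d} | OUT={c, d}
  B5: | IN={c, d} | OUT={}

B5 is the boundary node: OUT[B5] = {}
Applying B5's transfer function to that OUT value gives IN[B5] (row B5 above).

Answer: {c, d}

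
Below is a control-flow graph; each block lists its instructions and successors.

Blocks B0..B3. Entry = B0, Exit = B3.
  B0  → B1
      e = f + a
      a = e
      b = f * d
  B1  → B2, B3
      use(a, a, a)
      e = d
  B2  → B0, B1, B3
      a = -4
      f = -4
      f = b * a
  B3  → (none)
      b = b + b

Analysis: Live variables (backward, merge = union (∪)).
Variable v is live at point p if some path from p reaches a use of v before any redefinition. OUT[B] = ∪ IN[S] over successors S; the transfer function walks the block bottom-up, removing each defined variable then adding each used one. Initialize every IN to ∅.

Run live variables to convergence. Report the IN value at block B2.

Answer: {b, d}

Derivation:
Fixpoint table:
  B0: | IN={a, d, f} | OUT={a, b, d}
  B1: | IN={a, b, d} | OUT={b, d}
  B2: | IN={b, d} | OUT={a, b, d, f}
  B3: | IN={b} | OUT={}

Merge at B2: OUT[B2] = IN[B0] ⊔ IN[B1] ⊔ IN[B3] = {a, b, d, f}
Applying B2's transfer function to that OUT value gives IN[B2] (row B2 above).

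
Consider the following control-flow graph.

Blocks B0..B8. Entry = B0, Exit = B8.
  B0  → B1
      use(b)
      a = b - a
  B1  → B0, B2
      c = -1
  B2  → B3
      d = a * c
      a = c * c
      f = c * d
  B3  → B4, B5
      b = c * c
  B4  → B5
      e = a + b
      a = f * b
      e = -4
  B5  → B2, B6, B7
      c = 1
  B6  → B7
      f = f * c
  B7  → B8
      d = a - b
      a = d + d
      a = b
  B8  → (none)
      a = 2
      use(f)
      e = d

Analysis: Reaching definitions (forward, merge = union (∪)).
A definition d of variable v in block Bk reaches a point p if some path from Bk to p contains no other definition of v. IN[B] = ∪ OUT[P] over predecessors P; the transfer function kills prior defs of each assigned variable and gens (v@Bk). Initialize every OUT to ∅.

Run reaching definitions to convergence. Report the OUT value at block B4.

Answer: {a@B4, b@B3, c@B1, c@B5, d@B2, e@B4, f@B2}

Working:
Converged values:
  B0: | IN={a@B0, c@B1} | OUT={a@B0, c@B1}
  B1: | IN={a@B0, c@B1} | OUT={a@B0, c@B1}
  B2: | IN={a@B0, a@B2, a@B4, b@B3, c@B1, c@B5, d@B2, e@B4, f@B2} | OUT={a@B2, b@B3, c@B1, c@B5, d@B2, e@B4, f@B2}
  B3: | IN={a@B2, b@B3, c@B1, c@B5, d@B2, e@B4, f@B2} | OUT={a@B2, b@B3, c@B1, c@B5, d@B2, e@B4, f@B2}
  B4: | IN={a@B2, b@B3, c@B1, c@B5, d@B2, e@B4, f@B2} | OUT={a@B4, b@B3, c@B1, c@B5, d@B2, e@B4, f@B2}
  B5: | IN={a@B2, a@B4, b@B3, c@B1, c@B5, d@B2, e@B4, f@B2} | OUT={a@B2, a@B4, b@B3, c@B5, d@B2, e@B4, f@B2}
  B6: | IN={a@B2, a@B4, b@B3, c@B5, d@B2, e@B4, f@B2} | OUT={a@B2, a@B4, b@B3, c@B5, d@B2, e@B4, f@B6}
  B7: | IN={a@B2, a@B4, b@B3, c@B5, d@B2, e@B4, f@B2, f@B6} | OUT={a@B7, b@B3, c@B5, d@B7, e@B4, f@B2, f@B6}
  B8: | IN={a@B7, b@B3, c@B5, d@B7, e@B4, f@B2, f@B6} | OUT={a@B8, b@B3, c@B5, d@B7, e@B8, f@B2, f@B6}

Merge at B4: IN[B4] = OUT[B3] = {a@B2, b@B3, c@B1, c@B5, d@B2, e@B4, f@B2}
Applying B4's transfer function to that IN value gives OUT[B4] (row B4 above).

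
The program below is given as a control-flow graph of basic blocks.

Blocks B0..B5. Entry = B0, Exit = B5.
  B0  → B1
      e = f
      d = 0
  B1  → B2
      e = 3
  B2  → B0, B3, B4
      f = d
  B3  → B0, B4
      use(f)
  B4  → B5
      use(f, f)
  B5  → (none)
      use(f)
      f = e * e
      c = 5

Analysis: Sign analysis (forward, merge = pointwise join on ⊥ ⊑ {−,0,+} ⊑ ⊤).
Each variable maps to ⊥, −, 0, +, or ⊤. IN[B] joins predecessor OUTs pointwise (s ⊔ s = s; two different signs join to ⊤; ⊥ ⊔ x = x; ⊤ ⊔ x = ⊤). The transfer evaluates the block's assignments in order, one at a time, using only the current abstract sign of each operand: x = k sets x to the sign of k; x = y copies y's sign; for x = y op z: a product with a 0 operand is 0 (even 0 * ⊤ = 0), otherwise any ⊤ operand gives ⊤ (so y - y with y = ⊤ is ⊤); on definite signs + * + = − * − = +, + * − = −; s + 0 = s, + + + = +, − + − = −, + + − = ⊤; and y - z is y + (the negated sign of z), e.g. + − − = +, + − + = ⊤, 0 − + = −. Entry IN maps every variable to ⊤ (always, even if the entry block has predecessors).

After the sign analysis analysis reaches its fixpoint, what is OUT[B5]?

Answer: {a: ⊤, b: ⊤, c: +, d: 0, e: +, f: +}

Derivation:
Fixpoint table:
  B0: | IN=(all ⊤) | OUT={d:0; rest ⊤}
  B1: | IN={d:0; rest ⊤} | OUT={d:0, e:+; rest ⊤}
  B2: | IN={d:0, e:+; rest ⊤} | OUT={d:0, e:+, f:0; rest ⊤}
  B3: | IN={d:0, e:+, f:0; rest ⊤} | OUT={d:0, e:+, f:0; rest ⊤}
  B4: | IN={d:0, e:+, f:0; rest ⊤} | OUT={d:0, e:+, f:0; rest ⊤}
  B5: | IN={d:0, e:+, f:0; rest ⊤} | OUT={c:+, d:0, e:+, f:+; rest ⊤}

Merge at B5: IN[B5] = OUT[B4] = {a: ⊤, b: ⊤, c: ⊤, d: 0, e: +, f: 0}
Applying B5's transfer function to that IN value gives OUT[B5] (row B5 above).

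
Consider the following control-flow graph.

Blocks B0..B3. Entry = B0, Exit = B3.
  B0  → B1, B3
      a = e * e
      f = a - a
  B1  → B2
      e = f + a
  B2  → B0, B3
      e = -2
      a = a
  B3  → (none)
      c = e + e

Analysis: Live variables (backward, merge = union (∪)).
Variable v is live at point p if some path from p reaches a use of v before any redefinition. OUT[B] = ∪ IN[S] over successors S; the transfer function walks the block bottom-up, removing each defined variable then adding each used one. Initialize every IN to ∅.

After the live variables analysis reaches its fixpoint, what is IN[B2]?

Answer: {a}

Trace:
Converged values:
  B0: | IN={e} | OUT={a, e, f}
  B1: | IN={a, f} | OUT={a}
  B2: | IN={a} | OUT={e}
  B3: | IN={e} | OUT={}

Merge at B2: OUT[B2] = IN[B0] ⊔ IN[B3] = {e}
Applying B2's transfer function to that OUT value gives IN[B2] (row B2 above).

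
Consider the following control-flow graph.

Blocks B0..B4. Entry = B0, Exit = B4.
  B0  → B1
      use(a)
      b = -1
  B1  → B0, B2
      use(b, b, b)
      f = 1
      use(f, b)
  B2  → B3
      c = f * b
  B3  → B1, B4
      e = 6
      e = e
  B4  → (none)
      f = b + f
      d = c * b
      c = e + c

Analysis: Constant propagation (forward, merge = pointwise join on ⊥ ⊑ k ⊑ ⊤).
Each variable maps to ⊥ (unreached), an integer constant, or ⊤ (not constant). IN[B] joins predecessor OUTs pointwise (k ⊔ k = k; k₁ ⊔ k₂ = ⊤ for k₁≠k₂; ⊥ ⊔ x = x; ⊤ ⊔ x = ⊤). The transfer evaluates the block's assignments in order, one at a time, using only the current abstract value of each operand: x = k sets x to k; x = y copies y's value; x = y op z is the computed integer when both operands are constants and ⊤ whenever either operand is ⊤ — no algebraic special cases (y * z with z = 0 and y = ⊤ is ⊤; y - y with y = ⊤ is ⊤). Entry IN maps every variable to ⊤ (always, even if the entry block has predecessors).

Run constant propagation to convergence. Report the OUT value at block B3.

Per-block solution:
  B0:   IN=(all ⊤)   OUT={b:-1; rest ⊤}
  B1:   IN={b:-1; rest ⊤}   OUT={b:-1, f:1; rest ⊤}
  B2:   IN={b:-1, f:1; rest ⊤}   OUT={b:-1, c:-1, f:1; rest ⊤}
  B3:   IN={b:-1, c:-1, f:1; rest ⊤}   OUT={b:-1, c:-1, e:6, f:1; rest ⊤}
  B4:   IN={b:-1, c:-1, e:6, f:1; rest ⊤}   OUT={b:-1, c:5, d:1, e:6, f:0; rest ⊤}

Merge at B3: IN[B3] = OUT[B2] = {a: ⊤, b: -1, c: -1, d: ⊤, e: ⊤, f: 1}
Applying B3's transfer function to that IN value gives OUT[B3] (row B3 above).

Answer: {a: ⊤, b: -1, c: -1, d: ⊤, e: 6, f: 1}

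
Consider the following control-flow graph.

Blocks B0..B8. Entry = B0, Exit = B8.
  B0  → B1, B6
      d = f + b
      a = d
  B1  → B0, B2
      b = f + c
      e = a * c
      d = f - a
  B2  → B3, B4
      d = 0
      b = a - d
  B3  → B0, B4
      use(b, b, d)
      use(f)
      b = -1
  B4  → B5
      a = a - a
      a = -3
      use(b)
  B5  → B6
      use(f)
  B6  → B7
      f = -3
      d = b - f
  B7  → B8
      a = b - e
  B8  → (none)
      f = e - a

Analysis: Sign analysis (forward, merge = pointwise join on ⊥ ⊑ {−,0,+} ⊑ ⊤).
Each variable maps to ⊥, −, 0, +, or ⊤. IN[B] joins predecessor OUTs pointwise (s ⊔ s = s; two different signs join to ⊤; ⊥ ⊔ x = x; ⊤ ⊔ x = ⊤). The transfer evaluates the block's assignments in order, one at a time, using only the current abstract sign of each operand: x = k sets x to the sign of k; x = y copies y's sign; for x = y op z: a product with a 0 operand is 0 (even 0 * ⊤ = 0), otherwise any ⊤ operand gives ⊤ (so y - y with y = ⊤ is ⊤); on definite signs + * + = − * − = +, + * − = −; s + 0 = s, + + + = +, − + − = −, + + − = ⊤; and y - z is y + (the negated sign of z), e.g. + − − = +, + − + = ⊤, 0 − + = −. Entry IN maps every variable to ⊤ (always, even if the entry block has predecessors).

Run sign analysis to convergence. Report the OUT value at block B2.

Answer: {a: ⊤, b: ⊤, c: ⊤, d: 0, e: ⊤, f: ⊤}

Trace:
Per-block solution:
  B0:  IN=(all ⊤)  OUT=(all ⊤)
  B1:  IN=(all ⊤)  OUT=(all ⊤)
  B2:  IN=(all ⊤)  OUT={d:0; rest ⊤}
  B3:  IN={d:0; rest ⊤}  OUT={b:-, d:0; rest ⊤}
  B4:  IN={d:0; rest ⊤}  OUT={a:-, d:0; rest ⊤}
  B5:  IN={a:-, d:0; rest ⊤}  OUT={a:-, d:0; rest ⊤}
  B6:  IN=(all ⊤)  OUT={f:-; rest ⊤}
  B7:  IN={f:-; rest ⊤}  OUT={f:-; rest ⊤}
  B8:  IN={f:-; rest ⊤}  OUT=(all ⊤)

Merge at B2: IN[B2] = OUT[B1] = {a: ⊤, b: ⊤, c: ⊤, d: ⊤, e: ⊤, f: ⊤}
Applying B2's transfer function to that IN value gives OUT[B2] (row B2 above).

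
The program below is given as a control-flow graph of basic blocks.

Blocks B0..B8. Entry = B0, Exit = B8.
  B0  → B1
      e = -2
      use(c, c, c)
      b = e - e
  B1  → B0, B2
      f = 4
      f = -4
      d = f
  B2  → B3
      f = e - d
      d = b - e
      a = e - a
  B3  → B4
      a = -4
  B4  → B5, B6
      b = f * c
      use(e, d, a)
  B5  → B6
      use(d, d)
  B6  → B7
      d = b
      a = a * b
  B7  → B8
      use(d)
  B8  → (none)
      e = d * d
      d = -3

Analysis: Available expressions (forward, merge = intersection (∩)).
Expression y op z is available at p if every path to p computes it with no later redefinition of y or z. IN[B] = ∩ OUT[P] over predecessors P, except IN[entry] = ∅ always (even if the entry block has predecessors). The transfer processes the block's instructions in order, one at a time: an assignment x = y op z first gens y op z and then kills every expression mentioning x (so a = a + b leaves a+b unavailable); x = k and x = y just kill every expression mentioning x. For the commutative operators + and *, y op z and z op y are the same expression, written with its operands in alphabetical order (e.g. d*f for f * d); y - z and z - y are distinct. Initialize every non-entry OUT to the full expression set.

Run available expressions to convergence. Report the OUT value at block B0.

Answer: {e-e}

Derivation:
Per-block solution:
  B0:   IN={}   OUT={e-e}
  B1:   IN={e-e}   OUT={e-e}
  B2:   IN={e-e}   OUT={b-e, e-e}
  B3:   IN={b-e, e-e}   OUT={b-e, e-e}
  B4:   IN={b-e, e-e}   OUT={c*f, e-e}
  B5:   IN={c*f, e-e}   OUT={c*f, e-e}
  B6:   IN={c*f, e-e}   OUT={c*f, e-e}
  B7:   IN={c*f, e-e}   OUT={c*f, e-e}
  B8:   IN={c*f, e-e}   OUT={c*f}

Merge at B0 (entry node, so the boundary value {} is joined with the incoming edge(s)): IN[B0] = {} ∩ OUT[B1] = {}
Applying B0's transfer function to that IN value gives OUT[B0] (row B0 above).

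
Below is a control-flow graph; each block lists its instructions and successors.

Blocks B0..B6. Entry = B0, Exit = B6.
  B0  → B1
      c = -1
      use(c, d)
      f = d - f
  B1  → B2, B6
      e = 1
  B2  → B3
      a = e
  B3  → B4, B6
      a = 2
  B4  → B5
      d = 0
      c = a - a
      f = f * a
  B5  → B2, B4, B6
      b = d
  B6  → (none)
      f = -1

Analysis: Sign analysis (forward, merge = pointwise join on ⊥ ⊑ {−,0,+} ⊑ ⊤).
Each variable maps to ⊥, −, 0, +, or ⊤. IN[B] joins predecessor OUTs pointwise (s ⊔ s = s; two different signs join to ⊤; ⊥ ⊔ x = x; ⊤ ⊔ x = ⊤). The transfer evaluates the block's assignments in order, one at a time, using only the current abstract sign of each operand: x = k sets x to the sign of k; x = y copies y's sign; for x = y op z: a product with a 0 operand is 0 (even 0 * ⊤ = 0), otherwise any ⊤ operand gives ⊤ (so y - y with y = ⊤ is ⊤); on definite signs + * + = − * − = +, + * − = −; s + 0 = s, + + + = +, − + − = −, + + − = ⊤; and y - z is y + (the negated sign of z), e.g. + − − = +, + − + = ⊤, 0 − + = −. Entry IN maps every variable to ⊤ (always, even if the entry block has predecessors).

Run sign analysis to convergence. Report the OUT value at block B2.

Per-block solution:
  B0:   IN=(all ⊤)   OUT={c:-; rest ⊤}
  B1:   IN={c:-; rest ⊤}   OUT={c:-, e:+; rest ⊤}
  B2:   IN={e:+; rest ⊤}   OUT={a:+, e:+; rest ⊤}
  B3:   IN={a:+, e:+; rest ⊤}   OUT={a:+, e:+; rest ⊤}
  B4:   IN={a:+, e:+; rest ⊤}   OUT={a:+, d:0, e:+; rest ⊤}
  B5:   IN={a:+, d:0, e:+; rest ⊤}   OUT={a:+, b:0, d:0, e:+; rest ⊤}
  B6:   IN={e:+; rest ⊤}   OUT={e:+, f:-; rest ⊤}

Merge at B2: IN[B2] = OUT[B1] ⊔ OUT[B5] = {a: ⊤, b: ⊤, c: ⊤, d: ⊤, e: +, f: ⊤}
Applying B2's transfer function to that IN value gives OUT[B2] (row B2 above).

Answer: {a: +, b: ⊤, c: ⊤, d: ⊤, e: +, f: ⊤}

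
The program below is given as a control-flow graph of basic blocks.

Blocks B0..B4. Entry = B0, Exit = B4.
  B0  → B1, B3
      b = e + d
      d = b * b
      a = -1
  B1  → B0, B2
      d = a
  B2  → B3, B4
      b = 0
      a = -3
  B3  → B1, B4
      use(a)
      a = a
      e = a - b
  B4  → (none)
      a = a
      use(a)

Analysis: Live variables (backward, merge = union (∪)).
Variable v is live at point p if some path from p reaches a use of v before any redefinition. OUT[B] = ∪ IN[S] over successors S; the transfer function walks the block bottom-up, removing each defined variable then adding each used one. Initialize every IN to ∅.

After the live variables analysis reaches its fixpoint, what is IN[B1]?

Per-block solution:
  B0:  IN={d, e}  OUT={a, b, e}
  B1:  IN={a, e}  OUT={d, e}
  B2:  IN={}  OUT={a, b}
  B3:  IN={a, b}  OUT={a, e}
  B4:  IN={a}  OUT={}

Merge at B1: OUT[B1] = IN[B0] ⊔ IN[B2] = {d, e}
Applying B1's transfer function to that OUT value gives IN[B1] (row B1 above).

Answer: {a, e}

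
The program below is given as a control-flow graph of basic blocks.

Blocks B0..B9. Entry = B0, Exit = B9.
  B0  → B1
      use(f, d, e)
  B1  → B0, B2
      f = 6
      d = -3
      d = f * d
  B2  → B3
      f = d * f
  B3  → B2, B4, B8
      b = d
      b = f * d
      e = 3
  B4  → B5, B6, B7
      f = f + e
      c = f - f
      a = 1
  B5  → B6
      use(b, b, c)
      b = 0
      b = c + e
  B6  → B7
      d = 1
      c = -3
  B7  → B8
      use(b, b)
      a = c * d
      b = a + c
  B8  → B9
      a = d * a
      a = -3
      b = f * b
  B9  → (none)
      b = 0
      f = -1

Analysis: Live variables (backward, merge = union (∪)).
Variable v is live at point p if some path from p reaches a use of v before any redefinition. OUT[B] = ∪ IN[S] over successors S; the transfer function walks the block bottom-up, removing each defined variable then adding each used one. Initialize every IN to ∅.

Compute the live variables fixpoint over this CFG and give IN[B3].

Answer: {a, d, f}

Derivation:
Per-block solution:
  B0:   IN={a, d, e, f}   OUT={a, e}
  B1:   IN={a, e}   OUT={a, d, e, f}
  B2:   IN={a, d, f}   OUT={a, d, f}
  B3:   IN={a, d, f}   OUT={a, b, d, e, f}
  B4:   IN={b, d, e, f}   OUT={b, c, d, e, f}
  B5:   IN={b, c, e, f}   OUT={b, f}
  B6:   IN={b, f}   OUT={b, c, d, f}
  B7:   IN={b, c, d, f}   OUT={a, b, d, f}
  B8:   IN={a, b, d, f}   OUT={}
  B9:   IN={}   OUT={}

Merge at B3: OUT[B3] = IN[B2] ⊔ IN[B4] ⊔ IN[B8] = {a, b, d, e, f}
Applying B3's transfer function to that OUT value gives IN[B3] (row B3 above).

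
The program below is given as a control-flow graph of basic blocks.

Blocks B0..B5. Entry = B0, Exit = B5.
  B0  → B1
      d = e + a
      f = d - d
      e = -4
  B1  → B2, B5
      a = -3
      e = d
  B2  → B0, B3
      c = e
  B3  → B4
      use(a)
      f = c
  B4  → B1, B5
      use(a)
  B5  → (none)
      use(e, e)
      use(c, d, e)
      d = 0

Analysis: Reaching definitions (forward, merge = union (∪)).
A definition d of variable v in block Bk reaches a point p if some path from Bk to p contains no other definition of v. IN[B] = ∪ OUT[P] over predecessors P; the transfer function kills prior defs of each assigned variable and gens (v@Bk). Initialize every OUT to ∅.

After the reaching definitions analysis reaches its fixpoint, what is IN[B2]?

Answer: {a@B1, c@B2, d@B0, e@B1, f@B0, f@B3}

Trace:
Fixpoint table:
  B0:   IN={a@B1, c@B2, d@B0, e@B1, f@B0, f@B3}   OUT={a@B1, c@B2, d@B0, e@B0, f@B0}
  B1:   IN={a@B1, c@B2, d@B0, e@B0, e@B1, f@B0, f@B3}   OUT={a@B1, c@B2, d@B0, e@B1, f@B0, f@B3}
  B2:   IN={a@B1, c@B2, d@B0, e@B1, f@B0, f@B3}   OUT={a@B1, c@B2, d@B0, e@B1, f@B0, f@B3}
  B3:   IN={a@B1, c@B2, d@B0, e@B1, f@B0, f@B3}   OUT={a@B1, c@B2, d@B0, e@B1, f@B3}
  B4:   IN={a@B1, c@B2, d@B0, e@B1, f@B3}   OUT={a@B1, c@B2, d@B0, e@B1, f@B3}
  B5:   IN={a@B1, c@B2, d@B0, e@B1, f@B0, f@B3}   OUT={a@B1, c@B2, d@B5, e@B1, f@B0, f@B3}

Merge at B2: IN[B2] = OUT[B1] = {a@B1, c@B2, d@B0, e@B1, f@B0, f@B3}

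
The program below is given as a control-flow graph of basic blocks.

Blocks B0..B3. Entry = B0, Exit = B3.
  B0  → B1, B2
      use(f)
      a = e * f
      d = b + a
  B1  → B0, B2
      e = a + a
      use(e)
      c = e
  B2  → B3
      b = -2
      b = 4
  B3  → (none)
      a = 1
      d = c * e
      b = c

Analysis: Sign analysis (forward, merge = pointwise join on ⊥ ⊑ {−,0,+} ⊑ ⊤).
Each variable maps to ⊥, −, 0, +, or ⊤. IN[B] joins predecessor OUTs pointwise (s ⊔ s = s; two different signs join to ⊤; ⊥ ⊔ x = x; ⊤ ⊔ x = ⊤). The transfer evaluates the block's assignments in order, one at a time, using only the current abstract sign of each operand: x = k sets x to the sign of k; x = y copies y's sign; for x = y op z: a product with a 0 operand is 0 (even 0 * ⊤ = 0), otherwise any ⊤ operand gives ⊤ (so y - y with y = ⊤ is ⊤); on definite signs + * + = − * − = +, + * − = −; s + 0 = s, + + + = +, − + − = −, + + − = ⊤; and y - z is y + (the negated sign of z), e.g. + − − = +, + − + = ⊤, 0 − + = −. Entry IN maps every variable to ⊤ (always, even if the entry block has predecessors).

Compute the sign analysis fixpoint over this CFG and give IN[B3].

Answer: {a: ⊤, b: +, c: ⊤, d: ⊤, e: ⊤, f: ⊤}

Derivation:
Fixpoint table:
  B0:   IN=(all ⊤)   OUT=(all ⊤)
  B1:   IN=(all ⊤)   OUT=(all ⊤)
  B2:   IN=(all ⊤)   OUT={b:+; rest ⊤}
  B3:   IN={b:+; rest ⊤}   OUT={a:+; rest ⊤}

Merge at B3: IN[B3] = OUT[B2] = {a: ⊤, b: +, c: ⊤, d: ⊤, e: ⊤, f: ⊤}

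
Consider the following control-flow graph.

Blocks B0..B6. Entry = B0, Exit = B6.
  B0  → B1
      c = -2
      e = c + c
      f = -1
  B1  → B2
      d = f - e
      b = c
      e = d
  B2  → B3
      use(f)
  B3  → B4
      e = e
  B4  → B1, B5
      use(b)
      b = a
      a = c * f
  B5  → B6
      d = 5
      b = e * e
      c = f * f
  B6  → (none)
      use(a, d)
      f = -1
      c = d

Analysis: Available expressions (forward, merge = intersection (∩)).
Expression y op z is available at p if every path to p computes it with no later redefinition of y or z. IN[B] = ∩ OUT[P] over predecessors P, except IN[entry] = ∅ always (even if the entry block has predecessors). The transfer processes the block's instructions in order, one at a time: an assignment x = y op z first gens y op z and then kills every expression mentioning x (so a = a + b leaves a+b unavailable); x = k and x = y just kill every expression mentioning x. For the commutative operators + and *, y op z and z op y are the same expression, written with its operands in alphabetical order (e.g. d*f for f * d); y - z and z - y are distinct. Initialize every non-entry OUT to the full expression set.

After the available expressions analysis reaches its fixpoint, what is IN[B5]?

Answer: {c*f, c+c}

Trace:
Per-block solution:
  B0:   IN={}   OUT={c+c}
  B1:   IN={c+c}   OUT={c+c}
  B2:   IN={c+c}   OUT={c+c}
  B3:   IN={c+c}   OUT={c+c}
  B4:   IN={c+c}   OUT={c*f, c+c}
  B5:   IN={c*f, c+c}   OUT={e*e, f*f}
  B6:   IN={e*e, f*f}   OUT={e*e}

Merge at B5: IN[B5] = OUT[B4] = {c*f, c+c}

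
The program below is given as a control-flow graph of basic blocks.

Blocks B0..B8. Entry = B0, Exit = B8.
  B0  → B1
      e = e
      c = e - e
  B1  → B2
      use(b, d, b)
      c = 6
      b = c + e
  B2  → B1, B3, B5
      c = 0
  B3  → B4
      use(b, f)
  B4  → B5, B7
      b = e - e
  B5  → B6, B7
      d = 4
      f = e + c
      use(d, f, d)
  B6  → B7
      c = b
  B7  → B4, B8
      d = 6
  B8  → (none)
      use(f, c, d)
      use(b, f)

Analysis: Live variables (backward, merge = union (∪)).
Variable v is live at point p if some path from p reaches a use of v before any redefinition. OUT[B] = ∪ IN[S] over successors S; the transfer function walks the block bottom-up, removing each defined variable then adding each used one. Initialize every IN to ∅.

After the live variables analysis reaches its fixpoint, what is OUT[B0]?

Answer: {b, d, e, f}

Working:
Fixpoint table:
  B0: | IN={b, d, e, f} | OUT={b, d, e, f}
  B1: | IN={b, d, e, f} | OUT={b, d, e, f}
  B2: | IN={b, d, e, f} | OUT={b, c, d, e, f}
  B3: | IN={b, c, e, f} | OUT={c, e, f}
  B4: | IN={c, e, f} | OUT={b, c, e, f}
  B5: | IN={b, c, e} | OUT={b, c, e, f}
  B6: | IN={b, e, f} | OUT={b, c, e, f}
  B7: | IN={b, c, e, f} | OUT={b, c, d, e, f}
  B8: | IN={b, c, d, f} | OUT={}

Merge at B0: OUT[B0] = IN[B1] = {b, d, e, f}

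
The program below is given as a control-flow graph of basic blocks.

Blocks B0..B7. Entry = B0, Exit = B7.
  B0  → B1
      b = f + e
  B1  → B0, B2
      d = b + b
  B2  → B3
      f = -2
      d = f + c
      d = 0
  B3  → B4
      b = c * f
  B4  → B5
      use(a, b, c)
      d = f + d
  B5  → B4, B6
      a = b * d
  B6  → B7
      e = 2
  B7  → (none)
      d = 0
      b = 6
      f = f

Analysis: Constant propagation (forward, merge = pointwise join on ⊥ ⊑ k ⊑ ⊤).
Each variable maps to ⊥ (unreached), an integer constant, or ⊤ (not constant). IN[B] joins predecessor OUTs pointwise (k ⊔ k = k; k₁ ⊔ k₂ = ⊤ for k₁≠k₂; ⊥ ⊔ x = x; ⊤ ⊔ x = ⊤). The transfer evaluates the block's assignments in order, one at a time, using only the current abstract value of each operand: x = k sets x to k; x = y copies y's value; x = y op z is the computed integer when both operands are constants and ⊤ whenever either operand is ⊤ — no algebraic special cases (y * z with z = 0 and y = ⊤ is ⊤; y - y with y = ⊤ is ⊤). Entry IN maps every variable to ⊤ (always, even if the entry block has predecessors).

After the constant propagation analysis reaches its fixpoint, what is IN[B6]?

Answer: {a: ⊤, b: ⊤, c: ⊤, d: ⊤, e: ⊤, f: -2}

Trace:
Converged values:
  B0:   IN=(all ⊤)   OUT=(all ⊤)
  B1:   IN=(all ⊤)   OUT=(all ⊤)
  B2:   IN=(all ⊤)   OUT={d:0, f:-2; rest ⊤}
  B3:   IN={d:0, f:-2; rest ⊤}   OUT={d:0, f:-2; rest ⊤}
  B4:   IN={f:-2; rest ⊤}   OUT={f:-2; rest ⊤}
  B5:   IN={f:-2; rest ⊤}   OUT={f:-2; rest ⊤}
  B6:   IN={f:-2; rest ⊤}   OUT={e:2, f:-2; rest ⊤}
  B7:   IN={e:2, f:-2; rest ⊤}   OUT={b:6, d:0, e:2, f:-2; rest ⊤}

Merge at B6: IN[B6] = OUT[B5] = {a: ⊤, b: ⊤, c: ⊤, d: ⊤, e: ⊤, f: -2}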